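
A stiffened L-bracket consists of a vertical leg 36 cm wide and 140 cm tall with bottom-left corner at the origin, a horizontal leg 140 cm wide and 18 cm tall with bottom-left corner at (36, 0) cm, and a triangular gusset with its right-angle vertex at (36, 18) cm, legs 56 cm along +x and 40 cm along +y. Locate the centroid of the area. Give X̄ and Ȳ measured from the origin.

vertical leg: A = 36 × 140 = 5040.00, centroid at (18.00, 70.00).
horizontal leg: A = 140 × 18 = 2520.00, centroid at (106.00, 9.00).
gusset: A = ½·56·40 = 1120.00, centroid at (54.67, 31.33).
ΣA = 8680.00 cm², ΣAX̄ = 419066.67 cm³, ΣAȲ = 410573.33 cm³.
X̄ = 419066.67/8680.00 = 48.28 cm; Ȳ = 410573.33/8680.00 = 47.30 cm.

X̄ = 48.28 cm, Ȳ = 47.30 cm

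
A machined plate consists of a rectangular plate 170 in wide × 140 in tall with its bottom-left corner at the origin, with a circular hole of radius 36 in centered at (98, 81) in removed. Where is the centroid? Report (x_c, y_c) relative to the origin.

Part | A | x̄ᵢ | ȳᵢ | A·x̄ᵢ | A·ȳᵢ
plate | 23800.00 | 85.00 | 70.00 | 2023000.00 | 1666000.00
hole | -4071.50 | 98.00 | 81.00 | -399007.40 | -329791.83
Σ | 19728.50 |  |  | 1623992.60 | 1336208.17
x_c = 1623992.60 / 19728.50 = 82.32 in
y_c = 1336208.17 / 19728.50 = 67.73 in

x_c = 82.32 in, y_c = 67.73 in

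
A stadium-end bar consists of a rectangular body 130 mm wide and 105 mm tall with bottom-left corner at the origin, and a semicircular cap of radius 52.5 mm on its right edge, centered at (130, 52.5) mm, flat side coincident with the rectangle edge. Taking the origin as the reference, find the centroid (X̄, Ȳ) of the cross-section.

X̄ = 86.02 mm, Ȳ = 52.50 mm

Part | A | x̄ᵢ | ȳᵢ | A·x̄ᵢ | A·ȳᵢ
rectangular body | 13650.00 | 65.00 | 52.50 | 887250.00 | 716625.00
semicircular end | 4329.51 | 152.28 | 52.50 | 659304.71 | 227299.14
Σ | 17979.51 |  |  | 1546554.71 | 943924.14
X̄ = 1546554.71 / 17979.51 = 86.02 mm
Ȳ = 943924.14 / 17979.51 = 52.50 mm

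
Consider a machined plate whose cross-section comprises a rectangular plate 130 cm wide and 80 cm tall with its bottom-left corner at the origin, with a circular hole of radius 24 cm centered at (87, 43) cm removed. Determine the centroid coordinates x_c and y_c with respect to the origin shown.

x_c = 60.37 cm, y_c = 39.37 cm

plate: A = 130 × 80 = 10400.00, centroid at (65.00, 40.00).
hole: A = −π·24² = -1809.56, centroid at (87.00, 43.00).
ΣA = 8590.44 cm²
ΣAx_c = (10400.00)(65.00) + (-1809.56)(87.00) = 518568.51 cm³
ΣAy_c = (10400.00)(40.00) + (-1809.56)(43.00) = 338189.03 cm³
x_c = 518568.51 / 8590.44 = 60.37 cm
y_c = 338189.03 / 8590.44 = 39.37 cm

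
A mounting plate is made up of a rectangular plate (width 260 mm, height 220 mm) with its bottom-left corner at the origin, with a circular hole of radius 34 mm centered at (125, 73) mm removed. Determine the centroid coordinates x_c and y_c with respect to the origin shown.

x_c = 130.34 mm, y_c = 112.51 mm

Part | A | x̄ᵢ | ȳᵢ | A·x̄ᵢ | A·ȳᵢ
plate | 57200.00 | 130.00 | 110.00 | 7436000.00 | 6292000.00
hole | -3631.68 | 125.00 | 73.00 | -453960.14 | -265112.72
Σ | 53568.32 |  |  | 6982039.86 | 6026887.28
x_c = 6982039.86 / 53568.32 = 130.34 mm
y_c = 6026887.28 / 53568.32 = 112.51 mm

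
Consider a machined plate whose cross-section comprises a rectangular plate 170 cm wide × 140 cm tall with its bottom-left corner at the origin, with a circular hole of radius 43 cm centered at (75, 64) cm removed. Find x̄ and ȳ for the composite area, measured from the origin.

x̄ = 88.23 cm, ȳ = 71.94 cm

plate: A = 170 × 140 = 23800.00, centroid at (85.00, 70.00).
hole: A = −π·43² = -5808.80, centroid at (75.00, 64.00).
ΣA = 17991.20 cm², ΣAx̄ = 1587339.64 cm³, ΣAȳ = 1294236.49 cm³.
x̄ = 1587339.64/17991.20 = 88.23 cm; ȳ = 1294236.49/17991.20 = 71.94 cm.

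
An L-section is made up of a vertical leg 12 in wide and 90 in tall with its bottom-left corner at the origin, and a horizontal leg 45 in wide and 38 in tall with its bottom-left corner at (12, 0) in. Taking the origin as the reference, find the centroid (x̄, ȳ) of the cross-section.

x̄ = 23.47 in, ȳ = 29.06 in

vertical leg: A = 12 × 90 = 1080.00, centroid at (6.00, 45.00).
horizontal leg: A = 45 × 38 = 1710.00, centroid at (34.50, 19.00).
ΣA = 2790.00 in², ΣAx̄ = 65475.00 in³, ΣAȳ = 81090.00 in³.
x̄ = 65475.00/2790.00 = 23.47 in; ȳ = 81090.00/2790.00 = 29.06 in.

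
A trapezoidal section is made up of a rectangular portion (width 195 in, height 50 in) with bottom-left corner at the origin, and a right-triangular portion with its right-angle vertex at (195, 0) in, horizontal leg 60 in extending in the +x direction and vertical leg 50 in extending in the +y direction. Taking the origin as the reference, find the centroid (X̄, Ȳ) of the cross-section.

rectangular portion: A = 195 × 50 = 9750.00, centroid at (97.50, 25.00).
triangular portion: A = ½·60·50 = 1500.00, centroid at (215.00, 16.67).
ΣA = 11250.00 in², ΣAX̄ = 1273125.00 in³, ΣAȲ = 268750.00 in³.
X̄ = 1273125.00/11250.00 = 113.17 in; Ȳ = 268750.00/11250.00 = 23.89 in.

X̄ = 113.17 in, Ȳ = 23.89 in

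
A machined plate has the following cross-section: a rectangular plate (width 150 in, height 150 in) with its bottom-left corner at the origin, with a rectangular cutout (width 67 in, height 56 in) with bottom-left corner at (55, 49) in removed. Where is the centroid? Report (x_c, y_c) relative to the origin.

x_c = 72.30 in, y_c = 74.60 in

plate: A = 150 × 150 = 22500.00, centroid at (75.00, 75.00).
hole: A = −(67 × 56) = -3752.00, centroid at (88.50, 77.00).
ΣA = 18748.00 in²
ΣAx_c = (22500.00)(75.00) + (-3752.00)(88.50) = 1355448.00 in³
ΣAy_c = (22500.00)(75.00) + (-3752.00)(77.00) = 1398596.00 in³
x_c = 1355448.00 / 18748.00 = 72.30 in
y_c = 1398596.00 / 18748.00 = 74.60 in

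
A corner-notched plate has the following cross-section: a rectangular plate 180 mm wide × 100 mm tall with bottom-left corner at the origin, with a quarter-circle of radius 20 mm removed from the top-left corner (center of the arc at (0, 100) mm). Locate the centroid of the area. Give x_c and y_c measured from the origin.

x_c = 91.45 mm, y_c = 49.26 mm

Part | A | x̄ᵢ | ȳᵢ | A·x̄ᵢ | A·ȳᵢ
plate | 18000.00 | 90.00 | 50.00 | 1620000.00 | 900000.00
removed quarter-circle | -314.16 | 8.49 | 91.51 | -2666.67 | -28749.26
Σ | 17685.84 |  |  | 1617333.33 | 871250.74
x_c = 1617333.33 / 17685.84 = 91.45 mm
y_c = 871250.74 / 17685.84 = 49.26 mm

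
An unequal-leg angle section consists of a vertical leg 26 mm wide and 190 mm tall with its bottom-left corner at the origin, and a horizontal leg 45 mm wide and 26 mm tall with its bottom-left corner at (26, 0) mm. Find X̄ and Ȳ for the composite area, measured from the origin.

X̄ = 19.80 mm, Ȳ = 79.30 mm

Part | A | x̄ᵢ | ȳᵢ | A·x̄ᵢ | A·ȳᵢ
vertical leg | 4940.00 | 13.00 | 95.00 | 64220.00 | 469300.00
horizontal leg | 1170.00 | 48.50 | 13.00 | 56745.00 | 15210.00
Σ | 6110.00 |  |  | 120965.00 | 484510.00
X̄ = 120965.00 / 6110.00 = 19.80 mm
Ȳ = 484510.00 / 6110.00 = 79.30 mm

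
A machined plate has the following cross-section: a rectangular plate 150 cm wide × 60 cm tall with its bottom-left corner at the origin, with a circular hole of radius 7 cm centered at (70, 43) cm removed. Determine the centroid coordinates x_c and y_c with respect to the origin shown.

x_c = 75.09 cm, y_c = 29.77 cm

Part | A | x̄ᵢ | ȳᵢ | A·x̄ᵢ | A·ȳᵢ
plate | 9000.00 | 75.00 | 30.00 | 675000.00 | 270000.00
hole | -153.94 | 70.00 | 43.00 | -10775.66 | -6619.34
Σ | 8846.06 |  |  | 664224.34 | 263380.66
x_c = 664224.34 / 8846.06 = 75.09 cm
y_c = 263380.66 / 8846.06 = 29.77 cm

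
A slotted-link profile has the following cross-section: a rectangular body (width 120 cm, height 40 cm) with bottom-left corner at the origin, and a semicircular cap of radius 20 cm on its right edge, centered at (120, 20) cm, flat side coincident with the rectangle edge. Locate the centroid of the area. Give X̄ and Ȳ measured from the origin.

X̄ = 67.93 cm, Ȳ = 20.00 cm

rectangular body: A = 120 × 40 = 4800.00, centroid at (60.00, 20.00).
semicircular end: A = ½π·20² = 628.32, centroid at (128.49, 20.00).
ΣA = 5428.32 cm²
ΣAX̄ = (4800.00)(60.00) + (628.32)(128.49) = 368731.56 cm³
ΣAȲ = (4800.00)(20.00) + (628.32)(20.00) = 108566.37 cm³
X̄ = 368731.56 / 5428.32 = 67.93 cm
Ȳ = 108566.37 / 5428.32 = 20.00 cm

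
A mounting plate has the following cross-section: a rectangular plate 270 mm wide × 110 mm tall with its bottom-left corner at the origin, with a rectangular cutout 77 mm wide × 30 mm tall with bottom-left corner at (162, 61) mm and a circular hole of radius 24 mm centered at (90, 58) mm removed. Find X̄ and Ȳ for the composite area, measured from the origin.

plate: A = 270 × 110 = 29700.00, centroid at (135.00, 55.00).
hole 1: A = −(77 × 30) = -2310.00, centroid at (200.50, 76.00).
hole 2: A = −π·24² = -1809.56, centroid at (90.00, 58.00).
ΣA = 25580.44 mm²
ΣAX̄ = (29700.00)(135.00) + (-2310.00)(200.50) + (-1809.56)(90.00) = 3383484.84 mm³
ΣAȲ = (29700.00)(55.00) + (-2310.00)(76.00) + (-1809.56)(58.00) = 1352985.67 mm³
X̄ = 3383484.84 / 25580.44 = 132.27 mm
Ȳ = 1352985.67 / 25580.44 = 52.89 mm

X̄ = 132.27 mm, Ȳ = 52.89 mm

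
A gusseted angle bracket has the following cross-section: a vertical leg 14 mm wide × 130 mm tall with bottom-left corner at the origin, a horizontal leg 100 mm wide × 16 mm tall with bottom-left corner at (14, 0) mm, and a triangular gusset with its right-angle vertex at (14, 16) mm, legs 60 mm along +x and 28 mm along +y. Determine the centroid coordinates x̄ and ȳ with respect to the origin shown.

vertical leg: A = 14 × 130 = 1820.00, centroid at (7.00, 65.00).
horizontal leg: A = 100 × 16 = 1600.00, centroid at (64.00, 8.00).
gusset: A = ½·60·28 = 840.00, centroid at (34.00, 25.33).
ΣA = 4260.00 mm², ΣAx̄ = 143700.00 mm³, ΣAȳ = 152380.00 mm³.
x̄ = 143700.00/4260.00 = 33.73 mm; ȳ = 152380.00/4260.00 = 35.77 mm.

x̄ = 33.73 mm, ȳ = 35.77 mm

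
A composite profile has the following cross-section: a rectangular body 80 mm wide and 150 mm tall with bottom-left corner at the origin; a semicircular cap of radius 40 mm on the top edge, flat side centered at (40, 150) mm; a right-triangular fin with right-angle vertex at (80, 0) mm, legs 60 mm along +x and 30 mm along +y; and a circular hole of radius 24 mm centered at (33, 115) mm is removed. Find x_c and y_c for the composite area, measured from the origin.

Part | A | x̄ᵢ | ȳᵢ | A·x̄ᵢ | A·ȳᵢ
rectangular body | 12000.00 | 40.00 | 75.00 | 480000.00 | 900000.00
semicircular top | 2513.27 | 40.00 | 166.98 | 100530.96 | 419657.79
triangular fin | 900.00 | 100.00 | 10.00 | 90000.00 | 9000.00
hole | -1809.56 | 33.00 | 115.00 | -59715.39 | -208099.10
Σ | 13603.72 |  |  | 610815.57 | 1120558.69
x_c = 610815.57 / 13603.72 = 44.90 mm
y_c = 1120558.69 / 13603.72 = 82.37 mm

x_c = 44.90 mm, y_c = 82.37 mm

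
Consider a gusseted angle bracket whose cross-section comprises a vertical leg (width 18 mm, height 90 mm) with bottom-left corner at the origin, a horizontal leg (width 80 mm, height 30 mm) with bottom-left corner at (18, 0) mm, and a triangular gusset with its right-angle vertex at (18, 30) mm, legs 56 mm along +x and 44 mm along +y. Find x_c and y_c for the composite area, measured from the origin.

vertical leg: A = 18 × 90 = 1620.00, centroid at (9.00, 45.00).
horizontal leg: A = 80 × 30 = 2400.00, centroid at (58.00, 15.00).
gusset: A = ½·56·44 = 1232.00, centroid at (36.67, 44.67).
ΣA = 5252.00 mm², ΣAx_c = 198953.33 mm³, ΣAy_c = 163929.33 mm³.
x_c = 198953.33/5252.00 = 37.88 mm; y_c = 163929.33/5252.00 = 31.21 mm.

x_c = 37.88 mm, y_c = 31.21 mm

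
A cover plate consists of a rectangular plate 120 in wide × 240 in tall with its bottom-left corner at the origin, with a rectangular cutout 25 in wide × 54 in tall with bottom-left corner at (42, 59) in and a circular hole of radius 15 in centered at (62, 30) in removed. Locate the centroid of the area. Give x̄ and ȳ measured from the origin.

x̄ = 60.22 in, ȳ = 124.10 in

Part | A | x̄ᵢ | ȳᵢ | A·x̄ᵢ | A·ȳᵢ
plate | 28800.00 | 60.00 | 120.00 | 1728000.00 | 3456000.00
hole 1 | -1350.00 | 54.50 | 86.00 | -73575.00 | -116100.00
hole 2 | -706.86 | 62.00 | 30.00 | -43825.22 | -21205.75
Σ | 26743.14 |  |  | 1610599.78 | 3318694.25
x̄ = 1610599.78 / 26743.14 = 60.22 in
ȳ = 3318694.25 / 26743.14 = 124.10 in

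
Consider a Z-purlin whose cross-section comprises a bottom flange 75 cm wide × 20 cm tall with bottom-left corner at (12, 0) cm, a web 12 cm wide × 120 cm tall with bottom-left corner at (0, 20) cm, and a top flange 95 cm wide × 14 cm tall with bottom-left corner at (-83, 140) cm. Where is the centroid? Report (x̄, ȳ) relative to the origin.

x̄ = 8.35 cm, ȳ = 76.28 cm

bottom flange: A = 75 × 20 = 1500.00, centroid at (49.50, 10.00).
web: A = 12 × 120 = 1440.00, centroid at (6.00, 80.00).
top flange: A = 95 × 14 = 1330.00, centroid at (-35.50, 147.00).
ΣA = 4270.00 cm²
ΣAx̄ = (1500.00)(49.50) + (1440.00)(6.00) + (1330.00)(-35.50) = 35675.00 cm³
ΣAȳ = (1500.00)(10.00) + (1440.00)(80.00) + (1330.00)(147.00) = 325710.00 cm³
x̄ = 35675.00 / 4270.00 = 8.35 cm
ȳ = 325710.00 / 4270.00 = 76.28 cm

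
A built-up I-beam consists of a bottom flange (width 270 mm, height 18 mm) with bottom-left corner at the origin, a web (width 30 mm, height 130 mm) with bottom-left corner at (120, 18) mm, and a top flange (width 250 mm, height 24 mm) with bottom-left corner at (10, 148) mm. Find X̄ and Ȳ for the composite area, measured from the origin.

Part | A | x̄ᵢ | ȳᵢ | A·x̄ᵢ | A·ȳᵢ
bottom flange | 4860.00 | 135.00 | 9.00 | 656100.00 | 43740.00
web | 3900.00 | 135.00 | 83.00 | 526500.00 | 323700.00
top flange | 6000.00 | 135.00 | 160.00 | 810000.00 | 960000.00
Σ | 14760.00 |  |  | 1992600.00 | 1327440.00
X̄ = 1992600.00 / 14760.00 = 135.00 mm
Ȳ = 1327440.00 / 14760.00 = 89.93 mm

X̄ = 135.00 mm, Ȳ = 89.93 mm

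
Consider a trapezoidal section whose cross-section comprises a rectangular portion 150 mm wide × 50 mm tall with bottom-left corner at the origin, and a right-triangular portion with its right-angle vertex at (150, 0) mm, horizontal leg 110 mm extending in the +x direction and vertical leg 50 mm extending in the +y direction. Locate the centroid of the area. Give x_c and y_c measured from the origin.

rectangular portion: A = 150 × 50 = 7500.00, centroid at (75.00, 25.00).
triangular portion: A = ½·110·50 = 2750.00, centroid at (186.67, 16.67).
ΣA = 10250.00 mm², ΣAx_c = 1075833.33 mm³, ΣAy_c = 233333.33 mm³.
x_c = 1075833.33/10250.00 = 104.96 mm; y_c = 233333.33/10250.00 = 22.76 mm.

x_c = 104.96 mm, y_c = 22.76 mm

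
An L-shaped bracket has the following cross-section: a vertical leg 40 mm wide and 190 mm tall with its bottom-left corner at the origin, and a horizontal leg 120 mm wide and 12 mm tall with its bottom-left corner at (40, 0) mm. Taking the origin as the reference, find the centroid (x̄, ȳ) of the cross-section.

x̄ = 32.74 mm, ȳ = 80.82 mm

Part | A | x̄ᵢ | ȳᵢ | A·x̄ᵢ | A·ȳᵢ
vertical leg | 7600.00 | 20.00 | 95.00 | 152000.00 | 722000.00
horizontal leg | 1440.00 | 100.00 | 6.00 | 144000.00 | 8640.00
Σ | 9040.00 |  |  | 296000.00 | 730640.00
x̄ = 296000.00 / 9040.00 = 32.74 mm
ȳ = 730640.00 / 9040.00 = 80.82 mm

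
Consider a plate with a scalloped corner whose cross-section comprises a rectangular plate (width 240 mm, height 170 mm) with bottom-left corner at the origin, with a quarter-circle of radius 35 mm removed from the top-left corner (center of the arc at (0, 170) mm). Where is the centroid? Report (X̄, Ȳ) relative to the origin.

plate: A = 240 × 170 = 40800.00, centroid at (120.00, 85.00).
removed quarter-circle: A = −¼π·35² = -962.11, centroid at (14.85, 155.15).
ΣA = 39837.89 mm², ΣAX̄ = 4881708.33 mm³, ΣAȲ = 3318732.50 mm³.
X̄ = 4881708.33/39837.89 = 122.54 mm; Ȳ = 3318732.50/39837.89 = 83.31 mm.

X̄ = 122.54 mm, Ȳ = 83.31 mm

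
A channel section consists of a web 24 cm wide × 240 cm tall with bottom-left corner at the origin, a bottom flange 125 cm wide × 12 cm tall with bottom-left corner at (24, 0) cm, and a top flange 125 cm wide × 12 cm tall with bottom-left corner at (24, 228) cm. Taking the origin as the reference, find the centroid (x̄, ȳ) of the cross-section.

web: A = 24 × 240 = 5760.00, centroid at (12.00, 120.00).
bottom flange: A = 125 × 12 = 1500.00, centroid at (86.50, 6.00).
top flange: A = 125 × 12 = 1500.00, centroid at (86.50, 234.00).
ΣA = 8760.00 cm²
ΣAx̄ = (5760.00)(12.00) + (1500.00)(86.50) + (1500.00)(86.50) = 328620.00 cm³
ΣAȳ = (5760.00)(120.00) + (1500.00)(6.00) + (1500.00)(234.00) = 1051200.00 cm³
x̄ = 328620.00 / 8760.00 = 37.51 cm
ȳ = 1051200.00 / 8760.00 = 120.00 cm

x̄ = 37.51 cm, ȳ = 120.00 cm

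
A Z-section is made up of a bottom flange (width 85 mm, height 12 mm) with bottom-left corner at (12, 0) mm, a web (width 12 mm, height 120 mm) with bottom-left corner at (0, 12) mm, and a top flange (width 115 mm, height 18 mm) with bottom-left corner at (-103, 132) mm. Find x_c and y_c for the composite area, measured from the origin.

bottom flange: A = 85 × 12 = 1020.00, centroid at (54.50, 6.00).
web: A = 12 × 120 = 1440.00, centroid at (6.00, 72.00).
top flange: A = 115 × 18 = 2070.00, centroid at (-45.50, 141.00).
ΣA = 4530.00 mm²
ΣAx_c = (1020.00)(54.50) + (1440.00)(6.00) + (2070.00)(-45.50) = -29955.00 mm³
ΣAy_c = (1020.00)(6.00) + (1440.00)(72.00) + (2070.00)(141.00) = 401670.00 mm³
x_c = -29955.00 / 4530.00 = -6.61 mm
y_c = 401670.00 / 4530.00 = 88.67 mm

x_c = -6.61 mm, y_c = 88.67 mm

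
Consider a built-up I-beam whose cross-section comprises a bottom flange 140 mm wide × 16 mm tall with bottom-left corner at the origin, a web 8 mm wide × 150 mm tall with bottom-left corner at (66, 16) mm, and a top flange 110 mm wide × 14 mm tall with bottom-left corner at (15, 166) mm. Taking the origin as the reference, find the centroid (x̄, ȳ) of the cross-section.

x̄ = 70.00 mm, ȳ = 79.02 mm

bottom flange: A = 140 × 16 = 2240.00, centroid at (70.00, 8.00).
web: A = 8 × 150 = 1200.00, centroid at (70.00, 91.00).
top flange: A = 110 × 14 = 1540.00, centroid at (70.00, 173.00).
ΣA = 4980.00 mm², ΣAx̄ = 348600.00 mm³, ΣAȳ = 393540.00 mm³.
x̄ = 348600.00/4980.00 = 70.00 mm; ȳ = 393540.00/4980.00 = 79.02 mm.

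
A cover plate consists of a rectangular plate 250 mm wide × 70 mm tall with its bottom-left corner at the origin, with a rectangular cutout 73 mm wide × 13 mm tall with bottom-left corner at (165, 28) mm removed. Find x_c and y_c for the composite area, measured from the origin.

x_c = 120.61 mm, y_c = 35.03 mm

Part | A | x̄ᵢ | ȳᵢ | A·x̄ᵢ | A·ȳᵢ
plate | 17500.00 | 125.00 | 35.00 | 2187500.00 | 612500.00
hole | -949.00 | 201.50 | 34.50 | -191223.50 | -32740.50
Σ | 16551.00 |  |  | 1996276.50 | 579759.50
x_c = 1996276.50 / 16551.00 = 120.61 mm
y_c = 579759.50 / 16551.00 = 35.03 mm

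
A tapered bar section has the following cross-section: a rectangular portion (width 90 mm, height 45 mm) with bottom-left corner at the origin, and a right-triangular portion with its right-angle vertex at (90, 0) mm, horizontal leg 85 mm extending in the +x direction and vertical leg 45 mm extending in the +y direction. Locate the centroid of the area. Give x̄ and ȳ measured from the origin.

x̄ = 68.52 mm, ȳ = 20.09 mm

Part | A | x̄ᵢ | ȳᵢ | A·x̄ᵢ | A·ȳᵢ
rectangular portion | 4050.00 | 45.00 | 22.50 | 182250.00 | 91125.00
triangular portion | 1912.50 | 118.33 | 15.00 | 226312.50 | 28687.50
Σ | 5962.50 |  |  | 408562.50 | 119812.50
x̄ = 408562.50 / 5962.50 = 68.52 mm
ȳ = 119812.50 / 5962.50 = 20.09 mm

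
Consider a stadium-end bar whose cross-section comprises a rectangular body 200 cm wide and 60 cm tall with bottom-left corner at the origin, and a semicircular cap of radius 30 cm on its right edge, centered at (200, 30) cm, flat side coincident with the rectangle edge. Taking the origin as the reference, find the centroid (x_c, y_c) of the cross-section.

Part | A | x̄ᵢ | ȳᵢ | A·x̄ᵢ | A·ȳᵢ
rectangular body | 12000.00 | 100.00 | 30.00 | 1200000.00 | 360000.00
semicircular end | 1413.72 | 212.73 | 30.00 | 300743.34 | 42411.50
Σ | 13413.72 |  |  | 1500743.34 | 402411.50
x_c = 1500743.34 / 13413.72 = 111.88 cm
y_c = 402411.50 / 13413.72 = 30.00 cm

x_c = 111.88 cm, y_c = 30.00 cm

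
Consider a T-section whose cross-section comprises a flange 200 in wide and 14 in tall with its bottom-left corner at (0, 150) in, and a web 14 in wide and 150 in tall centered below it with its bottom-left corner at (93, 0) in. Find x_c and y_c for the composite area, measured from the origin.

Part | A | x̄ᵢ | ȳᵢ | A·x̄ᵢ | A·ȳᵢ
web | 2100.00 | 100.00 | 75.00 | 210000.00 | 157500.00
flange | 2800.00 | 100.00 | 157.00 | 280000.00 | 439600.00
Σ | 4900.00 |  |  | 490000.00 | 597100.00
x_c = 490000.00 / 4900.00 = 100.00 in
y_c = 597100.00 / 4900.00 = 121.86 in

x_c = 100.00 in, y_c = 121.86 in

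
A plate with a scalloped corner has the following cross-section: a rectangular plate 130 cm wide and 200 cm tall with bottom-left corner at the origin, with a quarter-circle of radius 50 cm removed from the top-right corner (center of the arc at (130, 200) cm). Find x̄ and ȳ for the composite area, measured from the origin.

x̄ = 61.42 cm, ȳ = 93.56 cm

plate: A = 130 × 200 = 26000.00, centroid at (65.00, 100.00).
removed quarter-circle: A = −¼π·50² = -1963.50, centroid at (108.78, 178.78).
ΣA = 24036.50 cm²
ΣAx̄ = (26000.00)(65.00) + (-1963.50)(108.78) = 1476412.26 cm³
ΣAȳ = (26000.00)(100.00) + (-1963.50)(178.78) = 2248967.58 cm³
x̄ = 1476412.26 / 24036.50 = 61.42 cm
ȳ = 2248967.58 / 24036.50 = 93.56 cm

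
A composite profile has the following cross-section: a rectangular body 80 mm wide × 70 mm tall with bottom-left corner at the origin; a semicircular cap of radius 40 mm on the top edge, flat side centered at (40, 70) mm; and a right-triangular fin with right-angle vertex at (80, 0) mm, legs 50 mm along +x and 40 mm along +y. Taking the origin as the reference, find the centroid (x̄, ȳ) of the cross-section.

x̄ = 46.22 mm, ȳ = 46.96 mm

rectangular body: A = 80 × 70 = 5600.00, centroid at (40.00, 35.00).
semicircular top: A = ½π·40² = 2513.27, centroid at (40.00, 86.98).
triangular fin: A = ½·50·40 = 1000.00, centroid at (96.67, 13.33).
ΣA = 9113.27 mm², ΣAx̄ = 421197.63 mm³, ΣAȳ = 427929.19 mm³.
x̄ = 421197.63/9113.27 = 46.22 mm; ȳ = 427929.19/9113.27 = 46.96 mm.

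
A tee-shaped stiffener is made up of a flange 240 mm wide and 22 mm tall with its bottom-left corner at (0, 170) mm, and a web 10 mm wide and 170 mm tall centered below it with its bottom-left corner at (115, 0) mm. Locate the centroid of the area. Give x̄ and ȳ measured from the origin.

web: A = 10 × 170 = 1700.00, centroid at (120.00, 85.00).
flange: A = 240 × 22 = 5280.00, centroid at (120.00, 181.00).
ΣA = 6980.00 mm², ΣAx̄ = 837600.00 mm³, ΣAȳ = 1100180.00 mm³.
x̄ = 837600.00/6980.00 = 120.00 mm; ȳ = 1100180.00/6980.00 = 157.62 mm.

x̄ = 120.00 mm, ȳ = 157.62 mm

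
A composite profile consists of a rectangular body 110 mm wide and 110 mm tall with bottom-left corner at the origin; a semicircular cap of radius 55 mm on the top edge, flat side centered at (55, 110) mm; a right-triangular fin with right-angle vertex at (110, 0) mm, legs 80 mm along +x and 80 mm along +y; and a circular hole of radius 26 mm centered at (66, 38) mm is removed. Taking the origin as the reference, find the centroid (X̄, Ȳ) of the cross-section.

rectangular body: A = 110 × 110 = 12100.00, centroid at (55.00, 55.00).
semicircular top: A = ½π·55² = 4751.66, centroid at (55.00, 133.34).
triangular fin: A = ½·80·80 = 3200.00, centroid at (136.67, 26.67).
hole: A = −π·26² = -2123.72, centroid at (66.00, 38.00).
ΣA = 17927.94 mm², ΣAX̄ = 1224009.27 mm³, ΣAȲ = 1303731.25 mm³.
X̄ = 1224009.27/17927.94 = 68.27 mm; Ȳ = 1303731.25/17927.94 = 72.72 mm.

X̄ = 68.27 mm, Ȳ = 72.72 mm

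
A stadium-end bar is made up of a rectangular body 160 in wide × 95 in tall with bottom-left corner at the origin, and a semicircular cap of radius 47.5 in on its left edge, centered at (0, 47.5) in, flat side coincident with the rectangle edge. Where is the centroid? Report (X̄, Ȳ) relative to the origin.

X̄ = 61.06 in, Ȳ = 47.50 in

rectangular body: A = 160 × 95 = 15200.00, centroid at (80.00, 47.50).
semicircular end: A = ½π·47.5² = 3544.11, centroid at (-20.16, 47.50).
ΣA = 18744.11 in², ΣAX̄ = 1144552.08 in³, ΣAȲ = 890345.19 in³.
X̄ = 1144552.08/18744.11 = 61.06 in; Ȳ = 890345.19/18744.11 = 47.50 in.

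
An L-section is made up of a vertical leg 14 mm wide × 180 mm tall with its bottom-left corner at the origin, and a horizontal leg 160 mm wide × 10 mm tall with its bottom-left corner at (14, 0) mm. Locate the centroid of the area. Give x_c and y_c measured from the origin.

x_c = 40.79 mm, y_c = 56.99 mm

vertical leg: A = 14 × 180 = 2520.00, centroid at (7.00, 90.00).
horizontal leg: A = 160 × 10 = 1600.00, centroid at (94.00, 5.00).
ΣA = 4120.00 mm²
ΣAx_c = (2520.00)(7.00) + (1600.00)(94.00) = 168040.00 mm³
ΣAy_c = (2520.00)(90.00) + (1600.00)(5.00) = 234800.00 mm³
x_c = 168040.00 / 4120.00 = 40.79 mm
y_c = 234800.00 / 4120.00 = 56.99 mm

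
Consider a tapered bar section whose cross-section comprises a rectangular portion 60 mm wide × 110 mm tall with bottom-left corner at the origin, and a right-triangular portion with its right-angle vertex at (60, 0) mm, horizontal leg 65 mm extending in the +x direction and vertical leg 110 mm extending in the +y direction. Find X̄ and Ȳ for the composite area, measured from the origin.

rectangular portion: A = 60 × 110 = 6600.00, centroid at (30.00, 55.00).
triangular portion: A = ½·65·110 = 3575.00, centroid at (81.67, 36.67).
ΣA = 10175.00 mm², ΣAX̄ = 489958.33 mm³, ΣAȲ = 494083.33 mm³.
X̄ = 489958.33/10175.00 = 48.15 mm; Ȳ = 494083.33/10175.00 = 48.56 mm.

X̄ = 48.15 mm, Ȳ = 48.56 mm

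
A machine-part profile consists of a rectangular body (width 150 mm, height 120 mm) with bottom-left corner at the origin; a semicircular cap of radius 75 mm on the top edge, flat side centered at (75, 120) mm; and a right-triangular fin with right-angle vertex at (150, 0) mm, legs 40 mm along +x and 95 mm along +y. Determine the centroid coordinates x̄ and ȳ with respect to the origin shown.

x̄ = 80.84 mm, ȳ = 86.36 mm

Part | A | x̄ᵢ | ȳᵢ | A·x̄ᵢ | A·ȳᵢ
rectangular body | 18000.00 | 75.00 | 60.00 | 1350000.00 | 1080000.00
semicircular top | 8835.73 | 75.00 | 151.83 | 662679.70 | 1341537.52
triangular fin | 1900.00 | 163.33 | 31.67 | 310333.33 | 60166.67
Σ | 28735.73 |  |  | 2323013.03 | 2481704.19
x̄ = 2323013.03 / 28735.73 = 80.84 mm
ȳ = 2481704.19 / 28735.73 = 86.36 mm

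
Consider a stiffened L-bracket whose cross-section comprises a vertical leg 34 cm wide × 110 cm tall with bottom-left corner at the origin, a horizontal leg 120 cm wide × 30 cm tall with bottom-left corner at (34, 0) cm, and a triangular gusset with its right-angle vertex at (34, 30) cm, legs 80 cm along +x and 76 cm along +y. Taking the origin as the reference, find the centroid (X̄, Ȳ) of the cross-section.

X̄ = 56.49 cm, Ȳ = 41.22 cm

vertical leg: A = 34 × 110 = 3740.00, centroid at (17.00, 55.00).
horizontal leg: A = 120 × 30 = 3600.00, centroid at (94.00, 15.00).
gusset: A = ½·80·76 = 3040.00, centroid at (60.67, 55.33).
ΣA = 10380.00 cm²
ΣAX̄ = (3740.00)(17.00) + (3600.00)(94.00) + (3040.00)(60.67) = 586406.67 cm³
ΣAȲ = (3740.00)(55.00) + (3600.00)(15.00) + (3040.00)(55.33) = 427913.33 cm³
X̄ = 586406.67 / 10380.00 = 56.49 cm
Ȳ = 427913.33 / 10380.00 = 41.22 cm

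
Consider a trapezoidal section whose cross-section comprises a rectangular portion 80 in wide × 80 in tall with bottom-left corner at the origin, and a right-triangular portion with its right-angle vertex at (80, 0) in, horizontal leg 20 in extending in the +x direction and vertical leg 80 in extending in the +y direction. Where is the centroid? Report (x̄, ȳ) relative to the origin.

x̄ = 45.19 in, ȳ = 38.52 in

rectangular portion: A = 80 × 80 = 6400.00, centroid at (40.00, 40.00).
triangular portion: A = ½·20·80 = 800.00, centroid at (86.67, 26.67).
ΣA = 7200.00 in²
ΣAx̄ = (6400.00)(40.00) + (800.00)(86.67) = 325333.33 in³
ΣAȳ = (6400.00)(40.00) + (800.00)(26.67) = 277333.33 in³
x̄ = 325333.33 / 7200.00 = 45.19 in
ȳ = 277333.33 / 7200.00 = 38.52 in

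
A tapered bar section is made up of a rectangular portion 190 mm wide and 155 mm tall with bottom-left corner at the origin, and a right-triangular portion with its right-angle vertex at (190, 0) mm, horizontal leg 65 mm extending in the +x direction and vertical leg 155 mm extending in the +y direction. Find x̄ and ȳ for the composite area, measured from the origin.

x̄ = 112.04 mm, ȳ = 73.73 mm

Part | A | x̄ᵢ | ȳᵢ | A·x̄ᵢ | A·ȳᵢ
rectangular portion | 29450.00 | 95.00 | 77.50 | 2797750.00 | 2282375.00
triangular portion | 5037.50 | 211.67 | 51.67 | 1066270.83 | 260270.83
Σ | 34487.50 |  |  | 3864020.83 | 2542645.83
x̄ = 3864020.83 / 34487.50 = 112.04 mm
ȳ = 2542645.83 / 34487.50 = 73.73 mm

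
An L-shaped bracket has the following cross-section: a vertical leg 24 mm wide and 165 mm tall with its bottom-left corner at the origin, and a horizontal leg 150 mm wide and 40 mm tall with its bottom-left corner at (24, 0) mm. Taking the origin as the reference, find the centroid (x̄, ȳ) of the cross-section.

vertical leg: A = 24 × 165 = 3960.00, centroid at (12.00, 82.50).
horizontal leg: A = 150 × 40 = 6000.00, centroid at (99.00, 20.00).
ΣA = 9960.00 mm²
ΣAx̄ = (3960.00)(12.00) + (6000.00)(99.00) = 641520.00 mm³
ΣAȳ = (3960.00)(82.50) + (6000.00)(20.00) = 446700.00 mm³
x̄ = 641520.00 / 9960.00 = 64.41 mm
ȳ = 446700.00 / 9960.00 = 44.85 mm

x̄ = 64.41 mm, ȳ = 44.85 mm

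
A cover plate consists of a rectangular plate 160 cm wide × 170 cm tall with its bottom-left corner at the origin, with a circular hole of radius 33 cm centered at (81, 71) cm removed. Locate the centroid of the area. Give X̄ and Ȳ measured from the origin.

X̄ = 79.86 cm, Ȳ = 87.01 cm

Part | A | x̄ᵢ | ȳᵢ | A·x̄ᵢ | A·ȳᵢ
plate | 27200.00 | 80.00 | 85.00 | 2176000.00 | 2312000.00
hole | -3421.19 | 81.00 | 71.00 | -277116.75 | -242904.80
Σ | 23778.81 |  |  | 1898883.25 | 2069095.20
X̄ = 1898883.25 / 23778.81 = 79.86 cm
Ȳ = 2069095.20 / 23778.81 = 87.01 cm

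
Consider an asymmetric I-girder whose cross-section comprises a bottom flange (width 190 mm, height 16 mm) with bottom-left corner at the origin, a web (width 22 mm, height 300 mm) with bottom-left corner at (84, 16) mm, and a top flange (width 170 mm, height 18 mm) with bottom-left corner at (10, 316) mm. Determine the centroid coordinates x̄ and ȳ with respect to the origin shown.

x̄ = 95.00 mm, ȳ = 166.49 mm

bottom flange: A = 190 × 16 = 3040.00, centroid at (95.00, 8.00).
web: A = 22 × 300 = 6600.00, centroid at (95.00, 166.00).
top flange: A = 170 × 18 = 3060.00, centroid at (95.00, 325.00).
ΣA = 12700.00 mm², ΣAx̄ = 1206500.00 mm³, ΣAȳ = 2114420.00 mm³.
x̄ = 1206500.00/12700.00 = 95.00 mm; ȳ = 2114420.00/12700.00 = 166.49 mm.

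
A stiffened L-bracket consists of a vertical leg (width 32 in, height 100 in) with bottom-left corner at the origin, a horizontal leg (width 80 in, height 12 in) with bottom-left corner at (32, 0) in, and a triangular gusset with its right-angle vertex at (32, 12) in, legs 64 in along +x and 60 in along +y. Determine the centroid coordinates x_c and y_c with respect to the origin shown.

x_c = 36.63 in, y_c = 37.37 in

vertical leg: A = 32 × 100 = 3200.00, centroid at (16.00, 50.00).
horizontal leg: A = 80 × 12 = 960.00, centroid at (72.00, 6.00).
gusset: A = ½·64·60 = 1920.00, centroid at (53.33, 32.00).
ΣA = 6080.00 in²
ΣAx_c = (3200.00)(16.00) + (960.00)(72.00) + (1920.00)(53.33) = 222720.00 in³
ΣAy_c = (3200.00)(50.00) + (960.00)(6.00) + (1920.00)(32.00) = 227200.00 in³
x_c = 222720.00 / 6080.00 = 36.63 in
y_c = 227200.00 / 6080.00 = 37.37 in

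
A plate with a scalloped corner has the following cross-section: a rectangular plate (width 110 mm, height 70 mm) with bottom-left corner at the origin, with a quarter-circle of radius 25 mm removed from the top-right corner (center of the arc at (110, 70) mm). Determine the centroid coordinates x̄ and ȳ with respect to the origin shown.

plate: A = 110 × 70 = 7700.00, centroid at (55.00, 35.00).
removed quarter-circle: A = −¼π·25² = -490.87, centroid at (99.39, 59.39).
ΣA = 7209.13 mm², ΣAx̄ = 374712.21 mm³, ΣAȳ = 240347.16 mm³.
x̄ = 374712.21/7209.13 = 51.98 mm; ȳ = 240347.16/7209.13 = 33.34 mm.

x̄ = 51.98 mm, ȳ = 33.34 mm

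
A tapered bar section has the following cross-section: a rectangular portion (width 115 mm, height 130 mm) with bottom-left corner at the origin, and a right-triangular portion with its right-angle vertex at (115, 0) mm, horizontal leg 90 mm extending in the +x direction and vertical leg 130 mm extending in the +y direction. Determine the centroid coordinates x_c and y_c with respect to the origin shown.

x_c = 82.11 mm, y_c = 58.91 mm

Part | A | x̄ᵢ | ȳᵢ | A·x̄ᵢ | A·ȳᵢ
rectangular portion | 14950.00 | 57.50 | 65.00 | 859625.00 | 971750.00
triangular portion | 5850.00 | 145.00 | 43.33 | 848250.00 | 253500.00
Σ | 20800.00 |  |  | 1707875.00 | 1225250.00
x_c = 1707875.00 / 20800.00 = 82.11 mm
y_c = 1225250.00 / 20800.00 = 58.91 mm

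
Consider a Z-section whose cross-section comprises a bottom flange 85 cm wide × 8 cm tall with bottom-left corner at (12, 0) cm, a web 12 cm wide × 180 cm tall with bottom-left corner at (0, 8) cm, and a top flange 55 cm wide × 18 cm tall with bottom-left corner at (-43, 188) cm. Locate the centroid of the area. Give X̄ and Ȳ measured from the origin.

bottom flange: A = 85 × 8 = 680.00, centroid at (54.50, 4.00).
web: A = 12 × 180 = 2160.00, centroid at (6.00, 98.00).
top flange: A = 55 × 18 = 990.00, centroid at (-15.50, 197.00).
ΣA = 3830.00 cm², ΣAX̄ = 34675.00 cm³, ΣAȲ = 409430.00 cm³.
X̄ = 34675.00/3830.00 = 9.05 cm; Ȳ = 409430.00/3830.00 = 106.90 cm.

X̄ = 9.05 cm, Ȳ = 106.90 cm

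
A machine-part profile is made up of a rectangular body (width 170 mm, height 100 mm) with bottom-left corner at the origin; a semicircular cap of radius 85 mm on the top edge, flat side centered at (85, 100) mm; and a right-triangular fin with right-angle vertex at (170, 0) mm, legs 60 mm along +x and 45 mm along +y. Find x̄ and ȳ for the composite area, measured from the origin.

rectangular body: A = 170 × 100 = 17000.00, centroid at (85.00, 50.00).
semicircular top: A = ½π·85² = 11349.00, centroid at (85.00, 136.08).
triangular fin: A = ½·60·45 = 1350.00, centroid at (190.00, 15.00).
ΣA = 29699.00 mm², ΣAx̄ = 2666165.29 mm³, ΣAȳ = 2414567.01 mm³.
x̄ = 2666165.29/29699.00 = 89.77 mm; ȳ = 2414567.01/29699.00 = 81.30 mm.

x̄ = 89.77 mm, ȳ = 81.30 mm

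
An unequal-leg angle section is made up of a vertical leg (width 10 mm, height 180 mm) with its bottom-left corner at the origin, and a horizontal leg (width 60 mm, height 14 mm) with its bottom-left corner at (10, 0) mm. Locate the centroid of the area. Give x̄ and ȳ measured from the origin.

Part | A | x̄ᵢ | ȳᵢ | A·x̄ᵢ | A·ȳᵢ
vertical leg | 1800.00 | 5.00 | 90.00 | 9000.00 | 162000.00
horizontal leg | 840.00 | 40.00 | 7.00 | 33600.00 | 5880.00
Σ | 2640.00 |  |  | 42600.00 | 167880.00
x̄ = 42600.00 / 2640.00 = 16.14 mm
ȳ = 167880.00 / 2640.00 = 63.59 mm

x̄ = 16.14 mm, ȳ = 63.59 mm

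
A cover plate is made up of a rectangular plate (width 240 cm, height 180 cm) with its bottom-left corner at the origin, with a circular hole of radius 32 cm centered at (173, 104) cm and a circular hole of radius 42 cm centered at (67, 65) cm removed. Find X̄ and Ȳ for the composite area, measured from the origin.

plate: A = 240 × 180 = 43200.00, centroid at (120.00, 90.00).
hole 1: A = −π·32² = -3216.99, centroid at (173.00, 104.00).
hole 2: A = −π·42² = -5541.77, centroid at (67.00, 65.00).
ΣA = 34441.24 cm²
ΣAX̄ = (43200.00)(120.00) + (-3216.99)(173.00) + (-5541.77)(67.00) = 4256162.03 cm³
ΣAȲ = (43200.00)(90.00) + (-3216.99)(104.00) + (-5541.77)(65.00) = 3193217.94 cm³
X̄ = 4256162.03 / 34441.24 = 123.58 cm
Ȳ = 3193217.94 / 34441.24 = 92.71 cm

X̄ = 123.58 cm, Ȳ = 92.71 cm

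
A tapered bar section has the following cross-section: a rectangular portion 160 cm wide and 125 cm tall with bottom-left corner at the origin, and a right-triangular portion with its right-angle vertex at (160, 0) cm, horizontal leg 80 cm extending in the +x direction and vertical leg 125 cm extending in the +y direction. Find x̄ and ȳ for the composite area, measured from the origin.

x̄ = 101.33 cm, ȳ = 58.33 cm

rectangular portion: A = 160 × 125 = 20000.00, centroid at (80.00, 62.50).
triangular portion: A = ½·80·125 = 5000.00, centroid at (186.67, 41.67).
ΣA = 25000.00 cm², ΣAx̄ = 2533333.33 cm³, ΣAȳ = 1458333.33 cm³.
x̄ = 2533333.33/25000.00 = 101.33 cm; ȳ = 1458333.33/25000.00 = 58.33 cm.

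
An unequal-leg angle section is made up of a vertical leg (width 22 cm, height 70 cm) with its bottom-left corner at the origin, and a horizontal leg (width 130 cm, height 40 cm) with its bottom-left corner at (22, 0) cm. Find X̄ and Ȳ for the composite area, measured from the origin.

X̄ = 69.64 cm, Ȳ = 23.43 cm

vertical leg: A = 22 × 70 = 1540.00, centroid at (11.00, 35.00).
horizontal leg: A = 130 × 40 = 5200.00, centroid at (87.00, 20.00).
ΣA = 6740.00 cm²
ΣAX̄ = (1540.00)(11.00) + (5200.00)(87.00) = 469340.00 cm³
ΣAȲ = (1540.00)(35.00) + (5200.00)(20.00) = 157900.00 cm³
X̄ = 469340.00 / 6740.00 = 69.64 cm
Ȳ = 157900.00 / 6740.00 = 23.43 cm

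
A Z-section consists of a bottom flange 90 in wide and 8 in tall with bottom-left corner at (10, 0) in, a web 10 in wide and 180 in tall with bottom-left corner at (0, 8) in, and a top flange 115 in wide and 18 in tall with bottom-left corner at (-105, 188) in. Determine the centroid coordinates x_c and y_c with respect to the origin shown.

x_c = -10.83 in, y_c = 127.90 in

bottom flange: A = 90 × 8 = 720.00, centroid at (55.00, 4.00).
web: A = 10 × 180 = 1800.00, centroid at (5.00, 98.00).
top flange: A = 115 × 18 = 2070.00, centroid at (-47.50, 197.00).
ΣA = 4590.00 in², ΣAx_c = -49725.00 in³, ΣAy_c = 587070.00 in³.
x_c = -49725.00/4590.00 = -10.83 in; y_c = 587070.00/4590.00 = 127.90 in.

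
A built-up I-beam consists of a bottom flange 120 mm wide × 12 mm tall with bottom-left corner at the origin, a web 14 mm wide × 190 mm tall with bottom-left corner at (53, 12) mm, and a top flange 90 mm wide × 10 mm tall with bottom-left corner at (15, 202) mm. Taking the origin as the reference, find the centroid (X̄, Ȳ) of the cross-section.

bottom flange: A = 120 × 12 = 1440.00, centroid at (60.00, 6.00).
web: A = 14 × 190 = 2660.00, centroid at (60.00, 107.00).
top flange: A = 90 × 10 = 900.00, centroid at (60.00, 207.00).
ΣA = 5000.00 mm², ΣAX̄ = 300000.00 mm³, ΣAȲ = 479560.00 mm³.
X̄ = 300000.00/5000.00 = 60.00 mm; Ȳ = 479560.00/5000.00 = 95.91 mm.

X̄ = 60.00 mm, Ȳ = 95.91 mm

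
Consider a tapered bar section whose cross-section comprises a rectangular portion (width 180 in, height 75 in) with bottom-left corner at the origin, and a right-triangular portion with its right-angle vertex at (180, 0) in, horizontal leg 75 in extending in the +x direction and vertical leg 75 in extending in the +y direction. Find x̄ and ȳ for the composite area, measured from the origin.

Part | A | x̄ᵢ | ȳᵢ | A·x̄ᵢ | A·ȳᵢ
rectangular portion | 13500.00 | 90.00 | 37.50 | 1215000.00 | 506250.00
triangular portion | 2812.50 | 205.00 | 25.00 | 576562.50 | 70312.50
Σ | 16312.50 |  |  | 1791562.50 | 576562.50
x̄ = 1791562.50 / 16312.50 = 109.83 in
ȳ = 576562.50 / 16312.50 = 35.34 in

x̄ = 109.83 in, ȳ = 35.34 in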